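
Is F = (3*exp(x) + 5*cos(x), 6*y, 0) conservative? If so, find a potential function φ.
Yes, F is conservative. φ = 3*y**2 + 3*exp(x) + 5*sin(x)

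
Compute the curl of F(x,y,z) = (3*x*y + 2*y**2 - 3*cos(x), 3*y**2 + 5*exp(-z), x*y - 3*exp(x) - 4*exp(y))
(x - 4*exp(y) + 5*exp(-z), -y + 3*exp(x), -3*x - 4*y)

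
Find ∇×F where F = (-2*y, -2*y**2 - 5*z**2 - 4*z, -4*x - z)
(10*z + 4, 4, 2)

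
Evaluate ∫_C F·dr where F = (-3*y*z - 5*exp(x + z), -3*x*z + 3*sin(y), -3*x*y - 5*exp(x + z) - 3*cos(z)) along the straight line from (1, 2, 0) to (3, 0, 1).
-5*exp(4) - 3 - 3*sin(1) + 3*cos(2) + 5*E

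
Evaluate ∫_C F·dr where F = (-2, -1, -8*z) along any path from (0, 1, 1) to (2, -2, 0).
3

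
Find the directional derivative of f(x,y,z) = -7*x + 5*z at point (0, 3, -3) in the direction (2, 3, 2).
-4*sqrt(17)/17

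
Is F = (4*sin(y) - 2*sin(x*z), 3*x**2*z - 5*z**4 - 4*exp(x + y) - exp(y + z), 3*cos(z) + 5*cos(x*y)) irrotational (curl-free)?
No, ∇×F = (-3*x**2 - 5*x*sin(x*y) + 20*z**3 + exp(y + z), -2*x*cos(x*z) + 5*y*sin(x*y), 6*x*z - 4*exp(x + y) - 4*cos(y))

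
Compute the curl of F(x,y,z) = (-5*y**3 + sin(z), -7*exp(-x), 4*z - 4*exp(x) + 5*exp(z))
(0, 4*exp(x) + cos(z), 15*y**2 + 7*exp(-x))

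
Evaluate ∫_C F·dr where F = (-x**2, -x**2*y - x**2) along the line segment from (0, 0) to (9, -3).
-1377/4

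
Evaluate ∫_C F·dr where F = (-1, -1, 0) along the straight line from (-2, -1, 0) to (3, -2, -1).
-4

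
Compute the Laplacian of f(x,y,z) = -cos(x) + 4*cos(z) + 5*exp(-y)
cos(x) - 4*cos(z) + 5*exp(-y)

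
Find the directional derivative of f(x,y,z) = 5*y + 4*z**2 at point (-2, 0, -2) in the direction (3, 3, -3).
7*sqrt(3)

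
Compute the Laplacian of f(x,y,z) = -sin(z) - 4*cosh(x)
sin(z) - 4*cosh(x)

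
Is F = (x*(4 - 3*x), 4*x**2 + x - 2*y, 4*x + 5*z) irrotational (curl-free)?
No, ∇×F = (0, -4, 8*x + 1)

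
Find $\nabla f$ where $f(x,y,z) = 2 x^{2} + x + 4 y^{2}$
(4*x + 1, 8*y, 0)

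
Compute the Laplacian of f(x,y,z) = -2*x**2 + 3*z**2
2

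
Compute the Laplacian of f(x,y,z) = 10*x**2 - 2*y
20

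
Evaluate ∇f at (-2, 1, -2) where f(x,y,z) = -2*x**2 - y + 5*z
(8, -1, 5)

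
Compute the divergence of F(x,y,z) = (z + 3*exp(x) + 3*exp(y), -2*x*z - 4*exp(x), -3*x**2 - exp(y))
3*exp(x)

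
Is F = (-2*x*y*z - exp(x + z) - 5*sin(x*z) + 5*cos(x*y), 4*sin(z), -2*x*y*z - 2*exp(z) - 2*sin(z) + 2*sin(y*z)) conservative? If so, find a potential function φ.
No, ∇×F = (-2*x*z + 2*z*cos(y*z) - 4*cos(z), -2*x*y - 5*x*cos(x*z) + 2*y*z - exp(x + z), x*(2*z + 5*sin(x*y))) ≠ 0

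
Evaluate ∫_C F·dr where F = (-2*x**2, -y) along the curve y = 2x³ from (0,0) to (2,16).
-400/3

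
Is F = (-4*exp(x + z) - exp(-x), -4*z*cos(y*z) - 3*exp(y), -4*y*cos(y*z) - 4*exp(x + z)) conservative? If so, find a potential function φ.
Yes, F is conservative. φ = -3*exp(y) - 4*exp(x + z) - 4*sin(y*z) + exp(-x)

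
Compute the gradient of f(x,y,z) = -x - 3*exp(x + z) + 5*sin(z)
(-3*exp(x + z) - 1, 0, -3*exp(x + z) + 5*cos(z))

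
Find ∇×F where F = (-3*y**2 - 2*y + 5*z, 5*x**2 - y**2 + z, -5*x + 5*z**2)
(-1, 10, 10*x + 6*y + 2)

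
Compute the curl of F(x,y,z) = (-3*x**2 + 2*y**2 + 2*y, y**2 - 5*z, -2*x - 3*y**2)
(5 - 6*y, 2, -4*y - 2)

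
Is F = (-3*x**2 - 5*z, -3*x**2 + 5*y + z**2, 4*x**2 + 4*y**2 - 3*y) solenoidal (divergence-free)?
No, ∇·F = 5 - 6*x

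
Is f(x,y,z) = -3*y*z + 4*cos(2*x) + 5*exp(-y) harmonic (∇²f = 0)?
No, ∇²f = -16*cos(2*x) + 5*exp(-y)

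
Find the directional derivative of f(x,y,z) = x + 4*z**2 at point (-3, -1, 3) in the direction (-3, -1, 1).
21*sqrt(11)/11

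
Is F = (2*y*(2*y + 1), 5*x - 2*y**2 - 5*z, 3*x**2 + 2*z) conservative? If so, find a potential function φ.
No, ∇×F = (5, -6*x, 3 - 8*y) ≠ 0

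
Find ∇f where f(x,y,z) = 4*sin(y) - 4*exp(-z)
(0, 4*cos(y), 4*exp(-z))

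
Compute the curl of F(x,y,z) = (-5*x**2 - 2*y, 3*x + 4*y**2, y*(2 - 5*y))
(2 - 10*y, 0, 5)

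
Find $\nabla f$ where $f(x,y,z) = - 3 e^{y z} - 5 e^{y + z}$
(0, -3*z*exp(y*z) - 5*exp(y + z), -3*y*exp(y*z) - 5*exp(y + z))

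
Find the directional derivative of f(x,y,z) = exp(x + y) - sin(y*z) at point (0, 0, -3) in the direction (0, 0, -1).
0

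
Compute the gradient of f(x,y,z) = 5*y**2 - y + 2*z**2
(0, 10*y - 1, 4*z)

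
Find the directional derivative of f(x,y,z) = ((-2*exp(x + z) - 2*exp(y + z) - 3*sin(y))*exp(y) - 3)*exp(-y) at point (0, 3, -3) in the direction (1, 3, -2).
sqrt(14)*(-2*exp(3) + 11 - 9*exp(3)*cos(3))*exp(-3)/14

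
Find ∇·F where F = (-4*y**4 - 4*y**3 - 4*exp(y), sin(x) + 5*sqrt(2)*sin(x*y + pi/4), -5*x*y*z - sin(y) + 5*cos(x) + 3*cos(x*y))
5*x*(-y + sqrt(2)*cos(x*y + pi/4))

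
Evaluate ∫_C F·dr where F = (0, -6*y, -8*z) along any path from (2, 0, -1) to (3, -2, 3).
-44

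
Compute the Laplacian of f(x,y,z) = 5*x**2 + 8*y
10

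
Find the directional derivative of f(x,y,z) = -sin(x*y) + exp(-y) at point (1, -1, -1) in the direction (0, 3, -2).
-3*sqrt(13)*(cos(1) + E)/13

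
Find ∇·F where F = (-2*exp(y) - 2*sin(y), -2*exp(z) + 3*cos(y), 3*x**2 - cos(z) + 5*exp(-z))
-3*sin(y) + sin(z) - 5*exp(-z)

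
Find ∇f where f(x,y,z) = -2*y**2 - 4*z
(0, -4*y, -4)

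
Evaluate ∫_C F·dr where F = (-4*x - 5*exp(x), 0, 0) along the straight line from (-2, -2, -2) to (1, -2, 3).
-5*E + 5*exp(-2) + 6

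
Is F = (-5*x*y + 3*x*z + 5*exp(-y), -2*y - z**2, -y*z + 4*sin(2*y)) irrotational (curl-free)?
No, ∇×F = (z + 8*cos(2*y), 3*x, 5*x + 5*exp(-y))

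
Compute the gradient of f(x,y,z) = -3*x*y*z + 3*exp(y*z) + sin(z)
(-3*y*z, 3*z*(-x + exp(y*z)), -3*x*y + 3*y*exp(y*z) + cos(z))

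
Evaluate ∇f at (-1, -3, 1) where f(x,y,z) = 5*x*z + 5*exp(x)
(5*exp(-1) + 5, 0, -5)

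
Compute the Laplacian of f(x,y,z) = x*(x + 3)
2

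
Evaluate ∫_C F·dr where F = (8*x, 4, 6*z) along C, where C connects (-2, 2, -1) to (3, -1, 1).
8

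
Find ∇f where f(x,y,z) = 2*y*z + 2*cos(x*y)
(-2*y*sin(x*y), -2*x*sin(x*y) + 2*z, 2*y)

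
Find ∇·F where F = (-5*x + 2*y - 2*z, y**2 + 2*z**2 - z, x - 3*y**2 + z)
2*y - 4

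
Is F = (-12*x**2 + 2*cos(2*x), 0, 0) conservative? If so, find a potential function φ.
Yes, F is conservative. φ = -4*x**3 + sin(2*x)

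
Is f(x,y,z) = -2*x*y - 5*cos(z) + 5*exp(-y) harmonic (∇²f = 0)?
No, ∇²f = 5*cos(z) + 5*exp(-y)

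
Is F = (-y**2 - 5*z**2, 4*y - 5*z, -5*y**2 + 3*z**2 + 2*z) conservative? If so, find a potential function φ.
No, ∇×F = (5 - 10*y, -10*z, 2*y) ≠ 0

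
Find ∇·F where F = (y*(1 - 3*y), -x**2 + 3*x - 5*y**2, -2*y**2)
-10*y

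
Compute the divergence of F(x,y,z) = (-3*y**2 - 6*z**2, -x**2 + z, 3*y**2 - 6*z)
-6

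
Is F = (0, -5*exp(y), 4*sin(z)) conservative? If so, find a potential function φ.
Yes, F is conservative. φ = -5*exp(y) - 4*cos(z)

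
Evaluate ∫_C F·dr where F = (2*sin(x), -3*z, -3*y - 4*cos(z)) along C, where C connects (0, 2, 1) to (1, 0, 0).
-2*cos(1) + 4*sin(1) + 8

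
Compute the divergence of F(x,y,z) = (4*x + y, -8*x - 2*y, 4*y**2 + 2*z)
4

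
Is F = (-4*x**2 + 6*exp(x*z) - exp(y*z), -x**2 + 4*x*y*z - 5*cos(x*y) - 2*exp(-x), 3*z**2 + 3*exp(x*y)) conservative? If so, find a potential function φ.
No, ∇×F = (x*(-4*y + 3*exp(x*y)), 6*x*exp(x*z) - 3*y*exp(x*y) - y*exp(y*z), -2*x + 4*y*z + 5*y*sin(x*y) + z*exp(y*z) + 2*exp(-x)) ≠ 0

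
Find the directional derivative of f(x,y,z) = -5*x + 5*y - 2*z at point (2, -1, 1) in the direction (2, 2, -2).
2*sqrt(3)/3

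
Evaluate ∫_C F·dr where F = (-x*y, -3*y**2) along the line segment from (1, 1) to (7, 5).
-208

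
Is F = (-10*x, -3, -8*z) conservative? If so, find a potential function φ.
Yes, F is conservative. φ = -5*x**2 - 3*y - 4*z**2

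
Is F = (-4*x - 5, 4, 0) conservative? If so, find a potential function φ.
Yes, F is conservative. φ = -2*x**2 - 5*x + 4*y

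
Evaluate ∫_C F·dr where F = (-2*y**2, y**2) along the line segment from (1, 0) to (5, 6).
-24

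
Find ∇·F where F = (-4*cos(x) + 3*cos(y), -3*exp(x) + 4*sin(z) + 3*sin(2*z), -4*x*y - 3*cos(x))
4*sin(x)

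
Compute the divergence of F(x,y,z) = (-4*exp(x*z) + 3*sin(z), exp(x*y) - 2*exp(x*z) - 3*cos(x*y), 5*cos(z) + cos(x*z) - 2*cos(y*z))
x*exp(x*y) + 3*x*sin(x*y) - x*sin(x*z) + 2*y*sin(y*z) - 4*z*exp(x*z) - 5*sin(z)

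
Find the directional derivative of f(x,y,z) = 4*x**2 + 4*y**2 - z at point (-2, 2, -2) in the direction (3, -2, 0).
-80*sqrt(13)/13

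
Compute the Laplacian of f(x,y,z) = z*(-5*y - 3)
0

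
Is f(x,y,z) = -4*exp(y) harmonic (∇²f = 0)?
No, ∇²f = -4*exp(y)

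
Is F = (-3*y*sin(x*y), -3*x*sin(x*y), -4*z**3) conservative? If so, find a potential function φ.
Yes, F is conservative. φ = -z**4 + 3*cos(x*y)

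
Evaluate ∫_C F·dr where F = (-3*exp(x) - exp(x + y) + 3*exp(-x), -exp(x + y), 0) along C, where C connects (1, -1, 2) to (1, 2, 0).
1 - exp(3)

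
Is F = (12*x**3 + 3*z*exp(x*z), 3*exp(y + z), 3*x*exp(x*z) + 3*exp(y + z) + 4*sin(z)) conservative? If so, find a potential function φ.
Yes, F is conservative. φ = 3*x**4 + 3*exp(x*z) + 3*exp(y + z) - 4*cos(z)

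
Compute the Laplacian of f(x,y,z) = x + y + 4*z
0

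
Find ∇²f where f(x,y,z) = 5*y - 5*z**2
-10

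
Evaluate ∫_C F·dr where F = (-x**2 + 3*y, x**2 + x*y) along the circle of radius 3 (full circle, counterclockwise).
-27*pi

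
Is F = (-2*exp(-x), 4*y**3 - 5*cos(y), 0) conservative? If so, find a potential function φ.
Yes, F is conservative. φ = y**4 - 5*sin(y) + 2*exp(-x)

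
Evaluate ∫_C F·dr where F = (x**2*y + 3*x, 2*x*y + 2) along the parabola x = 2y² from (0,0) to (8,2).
2860/7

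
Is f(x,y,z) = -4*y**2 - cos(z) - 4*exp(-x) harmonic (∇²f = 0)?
No, ∇²f = cos(z) - 8 - 4*exp(-x)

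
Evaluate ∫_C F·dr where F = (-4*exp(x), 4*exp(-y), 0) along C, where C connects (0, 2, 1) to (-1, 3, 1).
-4*exp(-1) - 4*exp(-3) + 4*exp(-2) + 4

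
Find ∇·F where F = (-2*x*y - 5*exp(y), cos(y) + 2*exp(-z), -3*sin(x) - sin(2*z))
-2*y - sin(y) - 2*cos(2*z)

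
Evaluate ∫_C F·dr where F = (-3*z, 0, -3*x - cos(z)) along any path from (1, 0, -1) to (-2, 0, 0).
-3 - sin(1)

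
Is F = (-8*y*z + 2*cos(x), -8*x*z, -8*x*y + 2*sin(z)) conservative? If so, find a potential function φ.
Yes, F is conservative. φ = -8*x*y*z + 2*sin(x) - 2*cos(z)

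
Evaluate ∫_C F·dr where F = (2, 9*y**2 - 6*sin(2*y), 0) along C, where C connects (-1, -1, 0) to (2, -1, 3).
6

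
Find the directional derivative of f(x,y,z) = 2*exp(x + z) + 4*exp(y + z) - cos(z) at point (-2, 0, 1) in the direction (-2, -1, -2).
-4*E - 8*exp(-1)/3 - 2*sin(1)/3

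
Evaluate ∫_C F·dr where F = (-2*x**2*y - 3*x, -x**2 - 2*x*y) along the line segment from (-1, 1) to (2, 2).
-18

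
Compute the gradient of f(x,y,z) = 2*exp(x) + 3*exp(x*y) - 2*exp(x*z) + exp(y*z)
(3*y*exp(x*y) - 2*z*exp(x*z) + 2*exp(x), 3*x*exp(x*y) + z*exp(y*z), -2*x*exp(x*z) + y*exp(y*z))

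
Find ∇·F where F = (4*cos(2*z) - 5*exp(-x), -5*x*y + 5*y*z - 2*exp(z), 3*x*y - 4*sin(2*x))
-5*x + 5*z + 5*exp(-x)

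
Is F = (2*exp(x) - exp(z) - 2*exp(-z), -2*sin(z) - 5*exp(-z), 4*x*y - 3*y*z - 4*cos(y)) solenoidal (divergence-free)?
No, ∇·F = -3*y + 2*exp(x)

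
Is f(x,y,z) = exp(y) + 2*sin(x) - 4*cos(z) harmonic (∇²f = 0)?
No, ∇²f = exp(y) - 2*sin(x) + 4*cos(z)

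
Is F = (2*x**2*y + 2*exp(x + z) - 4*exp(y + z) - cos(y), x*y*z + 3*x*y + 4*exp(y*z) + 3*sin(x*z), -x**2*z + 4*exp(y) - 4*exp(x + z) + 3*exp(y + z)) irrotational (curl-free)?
No, ∇×F = (-x*y - 3*x*cos(x*z) - 4*y*exp(y*z) + 4*exp(y) + 3*exp(y + z), 2*x*z + 6*exp(x + z) - 4*exp(y + z), -2*x**2 + y*z + 3*y + 3*z*cos(x*z) + 4*exp(y + z) - sin(y))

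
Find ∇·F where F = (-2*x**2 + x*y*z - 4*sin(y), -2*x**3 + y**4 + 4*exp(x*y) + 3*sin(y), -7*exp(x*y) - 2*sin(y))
4*x*exp(x*y) - 4*x + 4*y**3 + y*z + 3*cos(y)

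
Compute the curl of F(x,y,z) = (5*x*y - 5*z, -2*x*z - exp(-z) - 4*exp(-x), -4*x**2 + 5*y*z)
(2*x + 5*z - exp(-z), 8*x - 5, -5*x - 2*z + 4*exp(-x))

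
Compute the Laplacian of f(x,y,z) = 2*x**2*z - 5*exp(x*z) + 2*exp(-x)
-5*x**2*exp(x*z) - 5*z**2*exp(x*z) + 4*z + 2*exp(-x)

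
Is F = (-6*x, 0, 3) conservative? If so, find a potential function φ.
Yes, F is conservative. φ = -3*x**2 + 3*z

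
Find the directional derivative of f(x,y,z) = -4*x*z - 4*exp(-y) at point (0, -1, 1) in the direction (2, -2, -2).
4*sqrt(3)*(-E - 1)/3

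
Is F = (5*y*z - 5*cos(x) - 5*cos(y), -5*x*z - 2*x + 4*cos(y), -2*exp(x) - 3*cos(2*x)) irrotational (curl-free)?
No, ∇×F = (5*x, 5*y + 2*exp(x) - 6*sin(2*x), -10*z - 5*sin(y) - 2)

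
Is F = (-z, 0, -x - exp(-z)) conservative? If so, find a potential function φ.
Yes, F is conservative. φ = -x*z + exp(-z)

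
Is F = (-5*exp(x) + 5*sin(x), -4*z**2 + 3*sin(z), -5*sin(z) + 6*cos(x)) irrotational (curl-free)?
No, ∇×F = (8*z - 3*cos(z), 6*sin(x), 0)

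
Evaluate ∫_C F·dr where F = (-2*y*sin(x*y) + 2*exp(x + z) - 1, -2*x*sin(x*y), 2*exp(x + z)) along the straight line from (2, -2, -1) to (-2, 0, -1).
-2*E + 2*exp(-3) - 2*cos(4) + 6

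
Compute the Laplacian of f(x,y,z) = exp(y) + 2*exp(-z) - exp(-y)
exp(y) + 2*exp(-z) - exp(-y)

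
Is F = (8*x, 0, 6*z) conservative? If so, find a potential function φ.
Yes, F is conservative. φ = 4*x**2 + 3*z**2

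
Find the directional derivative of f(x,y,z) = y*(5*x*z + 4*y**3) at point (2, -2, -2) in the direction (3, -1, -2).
124*sqrt(14)/7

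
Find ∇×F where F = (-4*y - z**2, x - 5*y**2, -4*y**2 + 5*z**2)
(-8*y, -2*z, 5)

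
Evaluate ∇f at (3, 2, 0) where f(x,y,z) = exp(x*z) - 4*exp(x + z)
(-4*exp(3), 0, 3 - 4*exp(3))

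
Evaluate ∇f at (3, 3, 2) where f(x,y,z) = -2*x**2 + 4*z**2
(-12, 0, 16)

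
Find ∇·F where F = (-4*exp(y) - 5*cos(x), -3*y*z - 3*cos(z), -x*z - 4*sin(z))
-x - 3*z + 5*sin(x) - 4*cos(z)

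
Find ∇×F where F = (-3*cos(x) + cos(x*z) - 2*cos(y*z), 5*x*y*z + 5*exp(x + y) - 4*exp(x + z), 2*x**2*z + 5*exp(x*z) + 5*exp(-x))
(-5*x*y + 4*exp(x + z), -4*x*z - x*sin(x*z) + 2*y*sin(y*z) - 5*z*exp(x*z) + 5*exp(-x), 5*y*z - 2*z*sin(y*z) + 5*exp(x + y) - 4*exp(x + z))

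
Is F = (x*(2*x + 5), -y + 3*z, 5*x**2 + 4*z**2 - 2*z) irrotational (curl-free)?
No, ∇×F = (-3, -10*x, 0)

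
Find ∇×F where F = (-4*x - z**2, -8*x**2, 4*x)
(0, -2*z - 4, -16*x)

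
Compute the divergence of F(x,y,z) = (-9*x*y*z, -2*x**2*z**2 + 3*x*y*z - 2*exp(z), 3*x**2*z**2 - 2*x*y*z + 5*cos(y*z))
6*x**2*z - 2*x*y + 3*x*z - 9*y*z - 5*y*sin(y*z)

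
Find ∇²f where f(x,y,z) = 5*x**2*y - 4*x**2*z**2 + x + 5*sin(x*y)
-5*x**2*sin(x*y) - 8*x**2 - 5*y**2*sin(x*y) + 10*y - 8*z**2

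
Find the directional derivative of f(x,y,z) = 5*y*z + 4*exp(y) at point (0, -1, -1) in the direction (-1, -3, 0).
3*sqrt(10)*(-4 + 5*E)*exp(-1)/10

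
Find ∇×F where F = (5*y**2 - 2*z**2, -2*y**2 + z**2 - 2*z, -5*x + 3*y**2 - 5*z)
(6*y - 2*z + 2, 5 - 4*z, -10*y)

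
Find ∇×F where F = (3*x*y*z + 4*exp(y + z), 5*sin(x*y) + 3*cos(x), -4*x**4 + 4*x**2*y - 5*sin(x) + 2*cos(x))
(4*x**2, 16*x**3 - 5*x*y + 4*exp(y + z) + 2*sin(x) + 5*cos(x), -3*x*z + 5*y*cos(x*y) - 4*exp(y + z) - 3*sin(x))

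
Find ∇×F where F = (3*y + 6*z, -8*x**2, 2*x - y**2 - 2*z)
(-2*y, 4, -16*x - 3)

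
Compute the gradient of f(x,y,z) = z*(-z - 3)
(0, 0, -2*z - 3)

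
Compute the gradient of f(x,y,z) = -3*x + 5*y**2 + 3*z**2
(-3, 10*y, 6*z)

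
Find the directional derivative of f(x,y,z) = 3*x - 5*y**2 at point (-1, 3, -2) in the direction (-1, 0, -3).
-3*sqrt(10)/10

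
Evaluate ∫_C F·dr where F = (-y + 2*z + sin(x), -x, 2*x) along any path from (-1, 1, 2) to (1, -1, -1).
2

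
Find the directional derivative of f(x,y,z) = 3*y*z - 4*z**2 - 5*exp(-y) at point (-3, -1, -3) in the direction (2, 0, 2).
21*sqrt(2)/2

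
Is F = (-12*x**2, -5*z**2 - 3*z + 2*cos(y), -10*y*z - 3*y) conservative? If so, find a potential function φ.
Yes, F is conservative. φ = -4*x**3 - 5*y*z**2 - 3*y*z + 2*sin(y)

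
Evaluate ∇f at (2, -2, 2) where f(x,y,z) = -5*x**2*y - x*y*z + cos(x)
(44 - sin(2), -24, 4)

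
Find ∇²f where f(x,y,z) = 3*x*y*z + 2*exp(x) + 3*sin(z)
2*exp(x) - 3*sin(z)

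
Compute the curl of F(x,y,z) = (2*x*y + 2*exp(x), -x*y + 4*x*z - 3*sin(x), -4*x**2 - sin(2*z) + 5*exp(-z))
(-4*x, 8*x, -2*x - y + 4*z - 3*cos(x))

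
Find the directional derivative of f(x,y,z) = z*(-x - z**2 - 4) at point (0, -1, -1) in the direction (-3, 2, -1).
2*sqrt(14)/7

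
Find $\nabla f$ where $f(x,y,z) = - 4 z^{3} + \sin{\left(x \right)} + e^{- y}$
(cos(x), -exp(-y), -12*z**2)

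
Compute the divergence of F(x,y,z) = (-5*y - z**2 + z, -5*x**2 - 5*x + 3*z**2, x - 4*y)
0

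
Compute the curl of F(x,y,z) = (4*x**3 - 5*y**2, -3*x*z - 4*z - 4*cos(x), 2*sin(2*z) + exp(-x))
(3*x + 4, exp(-x), 10*y - 3*z + 4*sin(x))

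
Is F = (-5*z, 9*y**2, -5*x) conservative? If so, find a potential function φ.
Yes, F is conservative. φ = -5*x*z + 3*y**3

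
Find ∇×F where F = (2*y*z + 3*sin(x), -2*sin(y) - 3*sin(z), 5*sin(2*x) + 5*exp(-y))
(3*cos(z) - 5*exp(-y), 2*y - 10*cos(2*x), -2*z)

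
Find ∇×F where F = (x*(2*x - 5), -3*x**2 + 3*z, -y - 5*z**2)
(-4, 0, -6*x)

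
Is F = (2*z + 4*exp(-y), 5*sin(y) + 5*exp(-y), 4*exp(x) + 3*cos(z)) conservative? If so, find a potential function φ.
No, ∇×F = (0, 2 - 4*exp(x), 4*exp(-y)) ≠ 0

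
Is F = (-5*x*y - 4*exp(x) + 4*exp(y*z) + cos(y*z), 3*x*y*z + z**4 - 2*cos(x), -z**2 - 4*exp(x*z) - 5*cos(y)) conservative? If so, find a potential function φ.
No, ∇×F = (-3*x*y - 4*z**3 + 5*sin(y), 4*y*exp(y*z) - y*sin(y*z) + 4*z*exp(x*z), 5*x + 3*y*z - 4*z*exp(y*z) + z*sin(y*z) + 2*sin(x)) ≠ 0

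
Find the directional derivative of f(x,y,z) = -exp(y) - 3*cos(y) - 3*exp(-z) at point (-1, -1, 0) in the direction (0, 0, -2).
-3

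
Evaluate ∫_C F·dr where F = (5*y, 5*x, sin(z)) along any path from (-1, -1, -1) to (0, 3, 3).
-5 + cos(1) - cos(3)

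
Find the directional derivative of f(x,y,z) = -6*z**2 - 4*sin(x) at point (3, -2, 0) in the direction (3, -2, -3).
-6*sqrt(22)*cos(3)/11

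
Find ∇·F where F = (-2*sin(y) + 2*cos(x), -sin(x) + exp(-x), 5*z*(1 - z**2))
-15*z**2 - 2*sin(x) + 5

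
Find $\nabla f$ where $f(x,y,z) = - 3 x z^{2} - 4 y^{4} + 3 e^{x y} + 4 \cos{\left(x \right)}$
(3*y*exp(x*y) - 3*z**2 - 4*sin(x), 3*x*exp(x*y) - 16*y**3, -6*x*z)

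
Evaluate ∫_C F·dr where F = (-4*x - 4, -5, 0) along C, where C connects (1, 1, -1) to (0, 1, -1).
6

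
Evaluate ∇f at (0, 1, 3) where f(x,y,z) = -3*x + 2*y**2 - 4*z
(-3, 4, -4)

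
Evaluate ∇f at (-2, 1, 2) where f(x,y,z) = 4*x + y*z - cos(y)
(4, sin(1) + 2, 1)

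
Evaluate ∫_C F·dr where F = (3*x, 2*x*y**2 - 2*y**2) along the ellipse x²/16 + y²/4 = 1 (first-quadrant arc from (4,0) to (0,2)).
-88/3 + 4*pi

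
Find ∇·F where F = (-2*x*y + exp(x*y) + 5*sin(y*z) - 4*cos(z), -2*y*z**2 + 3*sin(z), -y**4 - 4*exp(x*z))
-4*x*exp(x*z) + y*exp(x*y) - 2*y - 2*z**2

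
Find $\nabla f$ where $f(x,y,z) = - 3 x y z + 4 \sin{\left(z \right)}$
(-3*y*z, -3*x*z, -3*x*y + 4*cos(z))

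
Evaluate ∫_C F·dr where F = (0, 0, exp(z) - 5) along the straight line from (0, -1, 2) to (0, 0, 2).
0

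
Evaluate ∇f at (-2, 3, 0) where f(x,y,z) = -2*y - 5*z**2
(0, -2, 0)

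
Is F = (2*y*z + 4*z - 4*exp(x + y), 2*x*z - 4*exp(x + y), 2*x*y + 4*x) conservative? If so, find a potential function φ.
Yes, F is conservative. φ = 2*x*y*z + 4*x*z - 4*exp(x + y)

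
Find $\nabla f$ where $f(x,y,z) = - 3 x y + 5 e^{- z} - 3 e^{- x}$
(-3*y + 3*exp(-x), -3*x, -5*exp(-z))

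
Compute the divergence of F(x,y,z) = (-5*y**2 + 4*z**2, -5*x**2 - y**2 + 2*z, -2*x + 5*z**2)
-2*y + 10*z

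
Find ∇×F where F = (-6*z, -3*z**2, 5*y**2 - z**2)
(10*y + 6*z, -6, 0)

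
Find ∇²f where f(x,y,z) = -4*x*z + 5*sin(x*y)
-5*(x**2 + y**2)*sin(x*y)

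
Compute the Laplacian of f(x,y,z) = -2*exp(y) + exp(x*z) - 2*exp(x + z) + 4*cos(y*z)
x**2*exp(x*z) - 4*y**2*cos(y*z) + z**2*exp(x*z) - 4*z**2*cos(y*z) - 2*exp(y) - 4*exp(x + z)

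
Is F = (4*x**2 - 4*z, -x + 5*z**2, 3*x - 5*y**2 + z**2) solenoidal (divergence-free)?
No, ∇·F = 8*x + 2*z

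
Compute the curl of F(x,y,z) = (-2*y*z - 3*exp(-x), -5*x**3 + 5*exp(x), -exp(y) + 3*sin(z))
(-exp(y), -2*y, -15*x**2 + 2*z + 5*exp(x))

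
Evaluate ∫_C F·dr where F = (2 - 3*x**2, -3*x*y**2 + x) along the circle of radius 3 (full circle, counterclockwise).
-207*pi/4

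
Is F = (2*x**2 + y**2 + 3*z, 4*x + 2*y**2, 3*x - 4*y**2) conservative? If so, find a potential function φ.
No, ∇×F = (-8*y, 0, 4 - 2*y) ≠ 0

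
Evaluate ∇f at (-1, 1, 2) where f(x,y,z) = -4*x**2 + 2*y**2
(8, 4, 0)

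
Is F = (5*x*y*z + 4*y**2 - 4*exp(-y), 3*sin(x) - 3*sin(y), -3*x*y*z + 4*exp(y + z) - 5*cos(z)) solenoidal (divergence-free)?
No, ∇·F = -3*x*y + 5*y*z + 4*exp(y + z) + 5*sin(z) - 3*cos(y)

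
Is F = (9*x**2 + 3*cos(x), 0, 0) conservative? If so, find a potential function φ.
Yes, F is conservative. φ = 3*x**3 + 3*sin(x)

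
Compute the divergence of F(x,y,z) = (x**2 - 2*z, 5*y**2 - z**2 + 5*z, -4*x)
2*x + 10*y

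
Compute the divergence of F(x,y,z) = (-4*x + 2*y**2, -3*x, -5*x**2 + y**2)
-4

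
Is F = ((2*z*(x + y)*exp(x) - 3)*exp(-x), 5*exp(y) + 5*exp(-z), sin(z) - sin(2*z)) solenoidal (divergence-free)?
No, ∇·F = 2*z + 5*exp(y) + cos(z) - 2*cos(2*z) + 3*exp(-x)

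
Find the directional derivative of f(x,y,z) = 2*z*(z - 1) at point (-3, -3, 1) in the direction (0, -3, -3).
-sqrt(2)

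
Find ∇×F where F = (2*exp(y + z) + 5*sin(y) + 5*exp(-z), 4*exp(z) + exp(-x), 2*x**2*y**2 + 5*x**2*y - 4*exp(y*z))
(4*x**2*y + 5*x**2 - 4*z*exp(y*z) - 4*exp(z), -4*x*y**2 - 10*x*y + 2*exp(y + z) - 5*exp(-z), -2*exp(y + z) - 5*cos(y) - exp(-x))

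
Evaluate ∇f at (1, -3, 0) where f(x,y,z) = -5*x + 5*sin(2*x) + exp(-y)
(-5 + 10*cos(2), -exp(3), 0)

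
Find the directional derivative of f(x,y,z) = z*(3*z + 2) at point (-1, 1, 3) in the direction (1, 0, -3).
-6*sqrt(10)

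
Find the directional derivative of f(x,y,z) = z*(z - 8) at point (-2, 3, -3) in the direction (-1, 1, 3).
-42*sqrt(11)/11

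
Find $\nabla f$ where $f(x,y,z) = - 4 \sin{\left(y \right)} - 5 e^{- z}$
(0, -4*cos(y), 5*exp(-z))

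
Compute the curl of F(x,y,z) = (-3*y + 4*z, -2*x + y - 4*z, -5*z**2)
(4, 4, 1)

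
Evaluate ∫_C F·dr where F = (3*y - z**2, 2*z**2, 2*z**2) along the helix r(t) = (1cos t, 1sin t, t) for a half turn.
-11*pi/2 - 4 + pi**2 + 2*pi**3/3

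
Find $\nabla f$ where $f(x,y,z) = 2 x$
(2, 0, 0)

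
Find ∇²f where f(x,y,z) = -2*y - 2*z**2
-4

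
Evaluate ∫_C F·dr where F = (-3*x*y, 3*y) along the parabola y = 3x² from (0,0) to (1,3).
45/4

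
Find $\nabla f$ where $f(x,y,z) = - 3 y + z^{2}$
(0, -3, 2*z)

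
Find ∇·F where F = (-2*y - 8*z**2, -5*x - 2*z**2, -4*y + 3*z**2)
6*z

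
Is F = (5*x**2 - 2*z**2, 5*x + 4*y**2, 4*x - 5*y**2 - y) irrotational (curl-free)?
No, ∇×F = (-10*y - 1, -4*z - 4, 5)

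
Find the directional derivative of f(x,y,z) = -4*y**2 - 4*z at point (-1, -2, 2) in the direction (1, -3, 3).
-60*sqrt(19)/19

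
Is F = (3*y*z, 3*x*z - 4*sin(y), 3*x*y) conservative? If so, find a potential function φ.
Yes, F is conservative. φ = 3*x*y*z + 4*cos(y)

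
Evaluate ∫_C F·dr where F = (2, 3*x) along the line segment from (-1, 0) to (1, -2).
4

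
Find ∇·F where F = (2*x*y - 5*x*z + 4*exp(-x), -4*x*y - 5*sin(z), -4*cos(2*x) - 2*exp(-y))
-4*x + 2*y - 5*z - 4*exp(-x)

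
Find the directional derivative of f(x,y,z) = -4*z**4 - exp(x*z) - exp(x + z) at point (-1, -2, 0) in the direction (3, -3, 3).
sqrt(3)*(-2 + E)*exp(-1)/3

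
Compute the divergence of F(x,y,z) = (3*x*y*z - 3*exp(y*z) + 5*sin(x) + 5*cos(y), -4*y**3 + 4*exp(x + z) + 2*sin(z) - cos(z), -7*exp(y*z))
-12*y**2 + 3*y*z - 7*y*exp(y*z) + 5*cos(x)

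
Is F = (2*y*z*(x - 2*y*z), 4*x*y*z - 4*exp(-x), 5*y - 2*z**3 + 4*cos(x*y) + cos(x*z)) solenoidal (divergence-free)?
No, ∇·F = 4*x*z - x*sin(x*z) + 2*y*z - 6*z**2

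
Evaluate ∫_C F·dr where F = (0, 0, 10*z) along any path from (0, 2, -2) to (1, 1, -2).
0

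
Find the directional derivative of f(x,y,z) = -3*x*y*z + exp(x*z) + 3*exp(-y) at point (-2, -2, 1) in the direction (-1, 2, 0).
sqrt(5)*(-6*exp(4) - 1 + 6*exp(2))*exp(-2)/5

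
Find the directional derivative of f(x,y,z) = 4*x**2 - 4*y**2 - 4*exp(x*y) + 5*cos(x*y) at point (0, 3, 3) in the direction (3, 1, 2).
-30*sqrt(14)/7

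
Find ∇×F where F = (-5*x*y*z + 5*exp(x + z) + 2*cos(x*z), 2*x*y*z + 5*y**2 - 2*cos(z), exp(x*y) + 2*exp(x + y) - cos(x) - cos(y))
(-2*x*y + x*exp(x*y) + 2*exp(x + y) + sin(y) - 2*sin(z), -5*x*y - 2*x*sin(x*z) - y*exp(x*y) - 2*exp(x + y) + 5*exp(x + z) - sin(x), z*(5*x + 2*y))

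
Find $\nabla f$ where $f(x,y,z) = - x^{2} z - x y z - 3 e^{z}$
(z*(-2*x - y), -x*z, -x**2 - x*y - 3*exp(z))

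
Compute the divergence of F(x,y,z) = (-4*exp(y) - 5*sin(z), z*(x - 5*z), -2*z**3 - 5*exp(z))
-6*z**2 - 5*exp(z)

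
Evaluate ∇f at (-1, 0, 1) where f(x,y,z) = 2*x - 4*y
(2, -4, 0)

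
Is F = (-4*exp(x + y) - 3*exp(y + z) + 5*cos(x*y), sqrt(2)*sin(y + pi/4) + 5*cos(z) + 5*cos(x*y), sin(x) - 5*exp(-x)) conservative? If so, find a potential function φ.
No, ∇×F = (5*sin(z), -3*exp(y + z) - cos(x) - 5*exp(-x), 5*x*sin(x*y) - 5*y*sin(x*y) + 4*exp(x + y) + 3*exp(y + z)) ≠ 0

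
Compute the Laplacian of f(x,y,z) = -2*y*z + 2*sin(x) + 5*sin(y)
-2*sin(x) - 5*sin(y)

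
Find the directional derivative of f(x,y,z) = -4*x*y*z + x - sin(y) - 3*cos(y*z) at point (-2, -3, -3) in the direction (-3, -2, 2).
sqrt(17)*(2*cos(3) + 105)/17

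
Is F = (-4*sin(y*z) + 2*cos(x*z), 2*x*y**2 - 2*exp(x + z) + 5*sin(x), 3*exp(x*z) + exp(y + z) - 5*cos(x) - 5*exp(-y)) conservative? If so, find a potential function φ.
No, ∇×F = (((2*exp(x + z) + exp(y + z))*exp(y) + 5)*exp(-y), -2*x*sin(x*z) - 4*y*cos(y*z) - 3*z*exp(x*z) - 5*sin(x), 2*y**2 + 4*z*cos(y*z) - 2*exp(x + z) + 5*cos(x)) ≠ 0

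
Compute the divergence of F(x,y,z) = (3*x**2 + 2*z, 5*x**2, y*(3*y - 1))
6*x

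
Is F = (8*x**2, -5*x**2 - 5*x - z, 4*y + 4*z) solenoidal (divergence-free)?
No, ∇·F = 16*x + 4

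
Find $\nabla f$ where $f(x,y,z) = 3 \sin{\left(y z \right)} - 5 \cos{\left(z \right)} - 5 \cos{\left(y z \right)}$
(0, z*(5*sin(y*z) + 3*cos(y*z)), 5*y*sin(y*z) + 3*y*cos(y*z) + 5*sin(z))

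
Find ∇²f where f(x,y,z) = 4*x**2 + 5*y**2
18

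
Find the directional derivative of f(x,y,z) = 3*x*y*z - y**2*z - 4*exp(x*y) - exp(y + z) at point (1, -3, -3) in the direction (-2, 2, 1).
-42 - 32*exp(-3)/3 - exp(-6)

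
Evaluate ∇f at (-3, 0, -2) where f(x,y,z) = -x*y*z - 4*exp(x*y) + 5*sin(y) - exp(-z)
(0, 11, exp(2))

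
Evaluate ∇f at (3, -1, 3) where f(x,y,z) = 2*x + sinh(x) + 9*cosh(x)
(2 + cosh(3) + 9*sinh(3), 0, 0)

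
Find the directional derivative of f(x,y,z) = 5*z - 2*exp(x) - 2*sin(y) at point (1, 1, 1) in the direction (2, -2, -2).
sqrt(3)*(-2*E - 5 + 2*cos(1))/3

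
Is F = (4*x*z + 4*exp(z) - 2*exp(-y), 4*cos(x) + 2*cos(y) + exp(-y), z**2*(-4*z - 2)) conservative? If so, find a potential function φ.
No, ∇×F = (0, 4*x + 4*exp(z), -4*sin(x) - 2*exp(-y)) ≠ 0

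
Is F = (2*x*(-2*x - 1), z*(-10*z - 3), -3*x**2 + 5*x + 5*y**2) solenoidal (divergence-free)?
No, ∇·F = -8*x - 2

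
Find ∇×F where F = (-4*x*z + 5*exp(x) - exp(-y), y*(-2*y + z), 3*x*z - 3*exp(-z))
(-y, -4*x - 3*z, -exp(-y))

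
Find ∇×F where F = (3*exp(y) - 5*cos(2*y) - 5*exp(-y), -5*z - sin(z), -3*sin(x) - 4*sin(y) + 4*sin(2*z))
(-4*cos(y) + cos(z) + 5, 3*cos(x), -3*exp(y) - 10*sin(2*y) - 5*exp(-y))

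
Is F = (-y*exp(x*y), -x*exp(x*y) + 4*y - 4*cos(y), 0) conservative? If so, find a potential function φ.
Yes, F is conservative. φ = 2*y**2 - exp(x*y) - 4*sin(y)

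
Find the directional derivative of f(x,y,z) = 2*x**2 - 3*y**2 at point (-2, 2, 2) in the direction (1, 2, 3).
-16*sqrt(14)/7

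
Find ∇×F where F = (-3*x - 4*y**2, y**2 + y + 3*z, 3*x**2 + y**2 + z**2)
(2*y - 3, -6*x, 8*y)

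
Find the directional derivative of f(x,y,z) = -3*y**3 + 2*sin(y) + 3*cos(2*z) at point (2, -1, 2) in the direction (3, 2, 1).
sqrt(14)*(-9 + 2*cos(1) - 3*sin(4))/7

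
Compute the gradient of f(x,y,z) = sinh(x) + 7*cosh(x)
(7*sinh(x) + cosh(x), 0, 0)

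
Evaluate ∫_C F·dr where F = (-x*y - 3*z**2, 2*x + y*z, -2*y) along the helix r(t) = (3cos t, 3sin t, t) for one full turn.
9*pi*(3 - 8*pi)/2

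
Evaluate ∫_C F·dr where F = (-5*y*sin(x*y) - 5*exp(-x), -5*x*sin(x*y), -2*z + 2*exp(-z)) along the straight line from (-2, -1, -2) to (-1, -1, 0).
-3*exp(2) + 2 - 5*cos(2) + 5*cos(1) + 5*E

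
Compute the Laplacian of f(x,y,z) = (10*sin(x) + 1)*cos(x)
-(40*sin(x) + 1)*cos(x)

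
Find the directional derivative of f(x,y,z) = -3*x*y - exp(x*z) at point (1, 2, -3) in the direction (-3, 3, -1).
sqrt(19)*(-8 + 9*exp(3))*exp(-3)/19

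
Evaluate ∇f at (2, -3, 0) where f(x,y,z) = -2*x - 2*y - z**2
(-2, -2, 0)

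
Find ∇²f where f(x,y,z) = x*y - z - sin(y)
sin(y)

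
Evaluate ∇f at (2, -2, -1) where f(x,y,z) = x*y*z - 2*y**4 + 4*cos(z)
(2, 62, -4 + 4*sin(1))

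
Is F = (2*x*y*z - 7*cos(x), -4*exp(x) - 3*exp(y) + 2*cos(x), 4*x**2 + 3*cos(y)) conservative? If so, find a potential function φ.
No, ∇×F = (-3*sin(y), 2*x*(y - 4), -2*x*z - 4*exp(x) - 2*sin(x)) ≠ 0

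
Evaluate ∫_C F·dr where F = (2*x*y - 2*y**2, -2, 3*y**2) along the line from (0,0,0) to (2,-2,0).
-20/3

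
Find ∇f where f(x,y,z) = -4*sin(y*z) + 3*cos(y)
(0, -4*z*cos(y*z) - 3*sin(y), -4*y*cos(y*z))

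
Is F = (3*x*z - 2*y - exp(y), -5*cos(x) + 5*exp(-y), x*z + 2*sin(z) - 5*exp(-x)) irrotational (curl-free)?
No, ∇×F = (0, 3*x - z - 5*exp(-x), exp(y) + 5*sin(x) + 2)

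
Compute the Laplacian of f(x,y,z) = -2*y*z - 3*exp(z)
-3*exp(z)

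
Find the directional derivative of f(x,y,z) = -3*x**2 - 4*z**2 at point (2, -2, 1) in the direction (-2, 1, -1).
16*sqrt(6)/3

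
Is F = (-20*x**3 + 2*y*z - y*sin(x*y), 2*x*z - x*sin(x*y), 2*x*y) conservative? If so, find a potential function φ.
Yes, F is conservative. φ = -5*x**4 + 2*x*y*z + cos(x*y)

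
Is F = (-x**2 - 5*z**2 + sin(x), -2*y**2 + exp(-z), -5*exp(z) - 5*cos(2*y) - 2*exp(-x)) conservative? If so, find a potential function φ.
No, ∇×F = (10*sin(2*y) + exp(-z), -10*z - 2*exp(-x), 0) ≠ 0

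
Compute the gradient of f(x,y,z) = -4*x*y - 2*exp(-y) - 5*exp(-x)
(-4*y + 5*exp(-x), -4*x + 2*exp(-y), 0)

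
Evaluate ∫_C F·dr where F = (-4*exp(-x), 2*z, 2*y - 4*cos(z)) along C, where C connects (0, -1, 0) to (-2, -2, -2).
4*sin(2) + 4 + 4*exp(2)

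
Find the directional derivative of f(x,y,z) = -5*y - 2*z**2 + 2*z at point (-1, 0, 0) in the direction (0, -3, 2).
19*sqrt(13)/13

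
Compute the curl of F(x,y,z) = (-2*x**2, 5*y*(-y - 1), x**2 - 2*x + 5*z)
(0, 2 - 2*x, 0)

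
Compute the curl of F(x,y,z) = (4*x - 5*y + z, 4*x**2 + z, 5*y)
(4, 1, 8*x + 5)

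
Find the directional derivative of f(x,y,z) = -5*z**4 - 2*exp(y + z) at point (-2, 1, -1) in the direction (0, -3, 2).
42*sqrt(13)/13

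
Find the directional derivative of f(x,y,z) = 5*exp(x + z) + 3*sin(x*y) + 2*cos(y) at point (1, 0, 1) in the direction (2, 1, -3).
sqrt(14)*(3 - 5*exp(2))/14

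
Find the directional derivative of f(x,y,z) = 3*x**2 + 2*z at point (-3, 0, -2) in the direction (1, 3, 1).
-16*sqrt(11)/11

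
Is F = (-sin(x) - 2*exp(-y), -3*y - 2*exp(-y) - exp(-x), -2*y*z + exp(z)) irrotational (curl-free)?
No, ∇×F = (-2*z, 0, -2*exp(-y) + exp(-x))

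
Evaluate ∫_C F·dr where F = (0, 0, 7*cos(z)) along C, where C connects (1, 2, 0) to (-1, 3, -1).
-7*sin(1)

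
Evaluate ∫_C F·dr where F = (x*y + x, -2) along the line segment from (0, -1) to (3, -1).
0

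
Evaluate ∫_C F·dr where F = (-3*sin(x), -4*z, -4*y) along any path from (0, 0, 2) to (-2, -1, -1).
-7 + 3*cos(2)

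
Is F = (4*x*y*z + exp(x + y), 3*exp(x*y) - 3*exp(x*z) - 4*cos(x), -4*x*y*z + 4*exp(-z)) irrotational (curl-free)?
No, ∇×F = (x*(-4*z + 3*exp(x*z)), 4*y*(x + z), -4*x*z + 3*y*exp(x*y) - 3*z*exp(x*z) - exp(x + y) + 4*sin(x))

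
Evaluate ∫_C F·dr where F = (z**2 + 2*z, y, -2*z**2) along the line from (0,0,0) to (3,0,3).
0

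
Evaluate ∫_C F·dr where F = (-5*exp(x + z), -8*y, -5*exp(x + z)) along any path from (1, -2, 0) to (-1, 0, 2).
16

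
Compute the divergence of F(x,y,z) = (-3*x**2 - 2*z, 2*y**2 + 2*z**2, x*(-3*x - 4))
-6*x + 4*y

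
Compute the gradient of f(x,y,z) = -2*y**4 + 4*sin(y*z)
(0, -8*y**3 + 4*z*cos(y*z), 4*y*cos(y*z))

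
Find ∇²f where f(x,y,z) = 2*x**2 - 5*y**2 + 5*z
-6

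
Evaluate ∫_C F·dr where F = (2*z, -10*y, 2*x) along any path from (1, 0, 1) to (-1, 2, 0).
-22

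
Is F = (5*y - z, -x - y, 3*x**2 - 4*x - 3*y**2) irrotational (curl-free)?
No, ∇×F = (-6*y, 3 - 6*x, -6)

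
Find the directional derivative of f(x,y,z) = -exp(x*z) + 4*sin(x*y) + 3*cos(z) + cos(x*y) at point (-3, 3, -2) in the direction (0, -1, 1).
3*sqrt(2)*(4*cos(9) + sin(9) + sin(2) + exp(6))/2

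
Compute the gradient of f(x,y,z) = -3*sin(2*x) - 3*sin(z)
(-6*cos(2*x), 0, -3*cos(z))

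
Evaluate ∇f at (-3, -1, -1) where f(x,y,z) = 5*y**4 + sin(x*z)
(-cos(3), -20, -3*cos(3))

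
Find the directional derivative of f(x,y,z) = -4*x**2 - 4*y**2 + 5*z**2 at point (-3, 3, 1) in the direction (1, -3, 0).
48*sqrt(10)/5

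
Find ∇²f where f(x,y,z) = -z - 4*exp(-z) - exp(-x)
-4*exp(-z) - exp(-x)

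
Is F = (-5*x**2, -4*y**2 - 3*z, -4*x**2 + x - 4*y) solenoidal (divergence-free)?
No, ∇·F = -10*x - 8*y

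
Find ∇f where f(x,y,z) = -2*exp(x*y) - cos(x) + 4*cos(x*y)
(-2*y*exp(x*y) - 4*y*sin(x*y) + sin(x), -2*x*(exp(x*y) + 2*sin(x*y)), 0)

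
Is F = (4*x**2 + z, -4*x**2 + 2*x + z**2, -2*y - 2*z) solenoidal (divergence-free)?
No, ∇·F = 8*x - 2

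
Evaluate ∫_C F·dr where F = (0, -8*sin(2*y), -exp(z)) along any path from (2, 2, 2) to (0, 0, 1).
-E - 4*cos(4) + 4 + exp(2)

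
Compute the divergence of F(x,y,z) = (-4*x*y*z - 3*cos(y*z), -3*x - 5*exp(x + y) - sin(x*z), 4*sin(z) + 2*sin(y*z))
-4*y*z + 2*y*cos(y*z) - 5*exp(x + y) + 4*cos(z)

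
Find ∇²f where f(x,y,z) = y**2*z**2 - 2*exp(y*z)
2*(1 - exp(y*z))*(y**2 + z**2)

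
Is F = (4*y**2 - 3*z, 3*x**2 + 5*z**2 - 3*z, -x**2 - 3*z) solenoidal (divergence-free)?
No, ∇·F = -3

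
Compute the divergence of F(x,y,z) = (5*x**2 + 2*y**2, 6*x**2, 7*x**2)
10*x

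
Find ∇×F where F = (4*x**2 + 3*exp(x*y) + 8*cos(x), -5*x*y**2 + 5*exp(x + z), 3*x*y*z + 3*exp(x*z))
(3*x*z - 5*exp(x + z), 3*z*(-y - exp(x*z)), -3*x*exp(x*y) - 5*y**2 + 5*exp(x + z))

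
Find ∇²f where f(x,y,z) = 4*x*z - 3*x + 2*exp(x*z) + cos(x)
2*x**2*exp(x*z) + 2*z**2*exp(x*z) - cos(x)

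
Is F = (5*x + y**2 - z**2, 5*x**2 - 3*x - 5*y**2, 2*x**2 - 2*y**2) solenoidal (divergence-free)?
No, ∇·F = 5 - 10*y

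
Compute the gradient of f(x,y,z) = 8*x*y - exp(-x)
(8*y + exp(-x), 8*x, 0)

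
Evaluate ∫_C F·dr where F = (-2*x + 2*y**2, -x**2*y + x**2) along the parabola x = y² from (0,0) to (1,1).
1/30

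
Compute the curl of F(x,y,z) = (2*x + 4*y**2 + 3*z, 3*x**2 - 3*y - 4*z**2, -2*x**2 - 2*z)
(8*z, 4*x + 3, 6*x - 8*y)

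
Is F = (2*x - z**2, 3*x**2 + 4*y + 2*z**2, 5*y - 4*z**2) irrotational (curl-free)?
No, ∇×F = (5 - 4*z, -2*z, 6*x)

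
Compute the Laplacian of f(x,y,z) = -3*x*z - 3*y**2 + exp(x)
exp(x) - 6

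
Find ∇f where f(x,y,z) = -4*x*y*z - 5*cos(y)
(-4*y*z, -4*x*z + 5*sin(y), -4*x*y)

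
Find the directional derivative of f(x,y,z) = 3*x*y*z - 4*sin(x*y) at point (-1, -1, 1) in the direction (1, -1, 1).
sqrt(3)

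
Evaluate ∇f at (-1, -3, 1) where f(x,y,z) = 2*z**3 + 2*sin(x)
(2*cos(1), 0, 6)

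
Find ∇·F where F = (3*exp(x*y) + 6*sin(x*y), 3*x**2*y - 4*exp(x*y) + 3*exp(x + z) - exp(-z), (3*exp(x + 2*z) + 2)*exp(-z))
3*x**2 - 4*x*exp(x*y) + 3*y*exp(x*y) + 6*y*cos(x*y) + 3*exp(x + z) - 2*exp(-z)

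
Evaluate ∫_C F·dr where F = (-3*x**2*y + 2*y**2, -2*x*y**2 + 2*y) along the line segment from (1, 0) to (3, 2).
-38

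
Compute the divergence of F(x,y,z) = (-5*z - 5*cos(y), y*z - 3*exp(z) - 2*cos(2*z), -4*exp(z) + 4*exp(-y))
z - 4*exp(z)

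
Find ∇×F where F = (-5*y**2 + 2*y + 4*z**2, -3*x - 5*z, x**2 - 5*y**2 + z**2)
(5 - 10*y, -2*x + 8*z, 10*y - 5)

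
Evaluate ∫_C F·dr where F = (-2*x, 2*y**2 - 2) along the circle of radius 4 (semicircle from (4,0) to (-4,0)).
0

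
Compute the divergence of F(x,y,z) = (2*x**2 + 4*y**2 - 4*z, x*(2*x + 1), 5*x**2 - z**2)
4*x - 2*z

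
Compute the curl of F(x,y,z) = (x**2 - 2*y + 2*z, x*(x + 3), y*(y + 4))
(2*y + 4, 2, 2*x + 5)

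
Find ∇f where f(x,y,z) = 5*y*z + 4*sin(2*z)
(0, 5*z, 5*y + 8*cos(2*z))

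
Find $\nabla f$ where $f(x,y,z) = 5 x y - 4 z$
(5*y, 5*x, -4)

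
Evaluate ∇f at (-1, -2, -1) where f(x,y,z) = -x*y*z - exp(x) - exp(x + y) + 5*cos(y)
(-2 - exp(-1) - exp(-3), -1 - exp(-3) + 5*sin(2), -2)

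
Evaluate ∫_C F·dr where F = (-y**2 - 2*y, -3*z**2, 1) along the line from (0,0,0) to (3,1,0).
-4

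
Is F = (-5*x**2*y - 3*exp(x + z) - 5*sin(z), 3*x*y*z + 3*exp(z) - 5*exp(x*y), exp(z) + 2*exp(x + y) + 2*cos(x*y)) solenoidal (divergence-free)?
No, ∇·F = -10*x*y + 3*x*z - 5*x*exp(x*y) + exp(z) - 3*exp(x + z)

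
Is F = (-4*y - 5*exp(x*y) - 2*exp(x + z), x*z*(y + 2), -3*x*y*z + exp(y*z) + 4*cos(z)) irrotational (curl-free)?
No, ∇×F = (-3*x*z - x*(y + 2) + z*exp(y*z), 3*y*z - 2*exp(x + z), 5*x*exp(x*y) + z*(y + 2) + 4)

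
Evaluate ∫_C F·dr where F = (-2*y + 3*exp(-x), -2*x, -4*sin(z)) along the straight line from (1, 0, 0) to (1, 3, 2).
-10 + 4*cos(2)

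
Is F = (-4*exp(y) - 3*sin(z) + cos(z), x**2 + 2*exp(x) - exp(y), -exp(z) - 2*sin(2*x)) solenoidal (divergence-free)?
No, ∇·F = -exp(y) - exp(z)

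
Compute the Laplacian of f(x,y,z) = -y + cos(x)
-cos(x)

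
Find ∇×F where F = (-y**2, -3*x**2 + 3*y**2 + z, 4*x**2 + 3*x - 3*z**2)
(-1, -8*x - 3, -6*x + 2*y)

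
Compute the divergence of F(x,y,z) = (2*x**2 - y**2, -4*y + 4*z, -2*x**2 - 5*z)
4*x - 9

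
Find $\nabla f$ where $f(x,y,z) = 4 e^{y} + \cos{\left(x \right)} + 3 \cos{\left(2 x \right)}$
(-(12*cos(x) + 1)*sin(x), 4*exp(y), 0)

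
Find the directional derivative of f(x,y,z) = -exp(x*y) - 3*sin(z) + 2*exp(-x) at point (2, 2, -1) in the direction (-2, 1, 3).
sqrt(14)*(-9*exp(2)*cos(1) + 4 + 2*exp(6))*exp(-2)/14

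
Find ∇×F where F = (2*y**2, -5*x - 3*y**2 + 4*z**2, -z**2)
(-8*z, 0, -4*y - 5)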